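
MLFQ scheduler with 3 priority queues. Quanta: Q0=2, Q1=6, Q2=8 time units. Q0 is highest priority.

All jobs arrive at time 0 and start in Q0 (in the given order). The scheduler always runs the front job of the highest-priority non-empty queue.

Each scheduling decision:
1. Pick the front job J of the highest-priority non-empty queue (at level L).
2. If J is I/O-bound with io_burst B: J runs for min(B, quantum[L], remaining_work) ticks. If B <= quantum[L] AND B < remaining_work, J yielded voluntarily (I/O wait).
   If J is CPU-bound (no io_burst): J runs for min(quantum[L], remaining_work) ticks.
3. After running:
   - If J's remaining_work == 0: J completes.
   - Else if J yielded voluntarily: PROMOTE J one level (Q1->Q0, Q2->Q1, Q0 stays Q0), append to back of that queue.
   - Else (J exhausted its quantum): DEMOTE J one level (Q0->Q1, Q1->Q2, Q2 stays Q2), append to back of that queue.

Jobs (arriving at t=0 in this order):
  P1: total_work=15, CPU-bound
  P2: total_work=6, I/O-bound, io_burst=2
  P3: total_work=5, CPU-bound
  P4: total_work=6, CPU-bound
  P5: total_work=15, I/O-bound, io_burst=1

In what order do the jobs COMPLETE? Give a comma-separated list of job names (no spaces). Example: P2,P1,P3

Answer: P2,P5,P3,P4,P1

Derivation:
t=0-2: P1@Q0 runs 2, rem=13, quantum used, demote→Q1. Q0=[P2,P3,P4,P5] Q1=[P1] Q2=[]
t=2-4: P2@Q0 runs 2, rem=4, I/O yield, promote→Q0. Q0=[P3,P4,P5,P2] Q1=[P1] Q2=[]
t=4-6: P3@Q0 runs 2, rem=3, quantum used, demote→Q1. Q0=[P4,P5,P2] Q1=[P1,P3] Q2=[]
t=6-8: P4@Q0 runs 2, rem=4, quantum used, demote→Q1. Q0=[P5,P2] Q1=[P1,P3,P4] Q2=[]
t=8-9: P5@Q0 runs 1, rem=14, I/O yield, promote→Q0. Q0=[P2,P5] Q1=[P1,P3,P4] Q2=[]
t=9-11: P2@Q0 runs 2, rem=2, I/O yield, promote→Q0. Q0=[P5,P2] Q1=[P1,P3,P4] Q2=[]
t=11-12: P5@Q0 runs 1, rem=13, I/O yield, promote→Q0. Q0=[P2,P5] Q1=[P1,P3,P4] Q2=[]
t=12-14: P2@Q0 runs 2, rem=0, completes. Q0=[P5] Q1=[P1,P3,P4] Q2=[]
t=14-15: P5@Q0 runs 1, rem=12, I/O yield, promote→Q0. Q0=[P5] Q1=[P1,P3,P4] Q2=[]
t=15-16: P5@Q0 runs 1, rem=11, I/O yield, promote→Q0. Q0=[P5] Q1=[P1,P3,P4] Q2=[]
t=16-17: P5@Q0 runs 1, rem=10, I/O yield, promote→Q0. Q0=[P5] Q1=[P1,P3,P4] Q2=[]
t=17-18: P5@Q0 runs 1, rem=9, I/O yield, promote→Q0. Q0=[P5] Q1=[P1,P3,P4] Q2=[]
t=18-19: P5@Q0 runs 1, rem=8, I/O yield, promote→Q0. Q0=[P5] Q1=[P1,P3,P4] Q2=[]
t=19-20: P5@Q0 runs 1, rem=7, I/O yield, promote→Q0. Q0=[P5] Q1=[P1,P3,P4] Q2=[]
t=20-21: P5@Q0 runs 1, rem=6, I/O yield, promote→Q0. Q0=[P5] Q1=[P1,P3,P4] Q2=[]
t=21-22: P5@Q0 runs 1, rem=5, I/O yield, promote→Q0. Q0=[P5] Q1=[P1,P3,P4] Q2=[]
t=22-23: P5@Q0 runs 1, rem=4, I/O yield, promote→Q0. Q0=[P5] Q1=[P1,P3,P4] Q2=[]
t=23-24: P5@Q0 runs 1, rem=3, I/O yield, promote→Q0. Q0=[P5] Q1=[P1,P3,P4] Q2=[]
t=24-25: P5@Q0 runs 1, rem=2, I/O yield, promote→Q0. Q0=[P5] Q1=[P1,P3,P4] Q2=[]
t=25-26: P5@Q0 runs 1, rem=1, I/O yield, promote→Q0. Q0=[P5] Q1=[P1,P3,P4] Q2=[]
t=26-27: P5@Q0 runs 1, rem=0, completes. Q0=[] Q1=[P1,P3,P4] Q2=[]
t=27-33: P1@Q1 runs 6, rem=7, quantum used, demote→Q2. Q0=[] Q1=[P3,P4] Q2=[P1]
t=33-36: P3@Q1 runs 3, rem=0, completes. Q0=[] Q1=[P4] Q2=[P1]
t=36-40: P4@Q1 runs 4, rem=0, completes. Q0=[] Q1=[] Q2=[P1]
t=40-47: P1@Q2 runs 7, rem=0, completes. Q0=[] Q1=[] Q2=[]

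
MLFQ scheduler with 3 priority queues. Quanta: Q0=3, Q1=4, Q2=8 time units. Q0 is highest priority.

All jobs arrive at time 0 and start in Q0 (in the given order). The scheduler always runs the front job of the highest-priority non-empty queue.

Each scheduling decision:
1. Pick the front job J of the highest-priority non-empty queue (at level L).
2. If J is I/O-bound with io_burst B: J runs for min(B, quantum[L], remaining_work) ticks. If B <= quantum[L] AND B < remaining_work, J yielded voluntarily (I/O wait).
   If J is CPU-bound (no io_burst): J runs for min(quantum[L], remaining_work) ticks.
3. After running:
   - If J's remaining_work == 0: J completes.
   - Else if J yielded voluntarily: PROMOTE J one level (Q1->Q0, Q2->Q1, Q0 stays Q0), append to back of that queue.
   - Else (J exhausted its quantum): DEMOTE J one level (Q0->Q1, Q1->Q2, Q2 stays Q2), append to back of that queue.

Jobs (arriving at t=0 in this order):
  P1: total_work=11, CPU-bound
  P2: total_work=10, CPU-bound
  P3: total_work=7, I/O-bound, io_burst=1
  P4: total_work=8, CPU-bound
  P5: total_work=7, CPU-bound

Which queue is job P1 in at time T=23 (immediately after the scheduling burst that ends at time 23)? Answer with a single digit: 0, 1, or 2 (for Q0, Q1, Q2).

t=0-3: P1@Q0 runs 3, rem=8, quantum used, demote→Q1. Q0=[P2,P3,P4,P5] Q1=[P1] Q2=[]
t=3-6: P2@Q0 runs 3, rem=7, quantum used, demote→Q1. Q0=[P3,P4,P5] Q1=[P1,P2] Q2=[]
t=6-7: P3@Q0 runs 1, rem=6, I/O yield, promote→Q0. Q0=[P4,P5,P3] Q1=[P1,P2] Q2=[]
t=7-10: P4@Q0 runs 3, rem=5, quantum used, demote→Q1. Q0=[P5,P3] Q1=[P1,P2,P4] Q2=[]
t=10-13: P5@Q0 runs 3, rem=4, quantum used, demote→Q1. Q0=[P3] Q1=[P1,P2,P4,P5] Q2=[]
t=13-14: P3@Q0 runs 1, rem=5, I/O yield, promote→Q0. Q0=[P3] Q1=[P1,P2,P4,P5] Q2=[]
t=14-15: P3@Q0 runs 1, rem=4, I/O yield, promote→Q0. Q0=[P3] Q1=[P1,P2,P4,P5] Q2=[]
t=15-16: P3@Q0 runs 1, rem=3, I/O yield, promote→Q0. Q0=[P3] Q1=[P1,P2,P4,P5] Q2=[]
t=16-17: P3@Q0 runs 1, rem=2, I/O yield, promote→Q0. Q0=[P3] Q1=[P1,P2,P4,P5] Q2=[]
t=17-18: P3@Q0 runs 1, rem=1, I/O yield, promote→Q0. Q0=[P3] Q1=[P1,P2,P4,P5] Q2=[]
t=18-19: P3@Q0 runs 1, rem=0, completes. Q0=[] Q1=[P1,P2,P4,P5] Q2=[]
t=19-23: P1@Q1 runs 4, rem=4, quantum used, demote→Q2. Q0=[] Q1=[P2,P4,P5] Q2=[P1]
t=23-27: P2@Q1 runs 4, rem=3, quantum used, demote→Q2. Q0=[] Q1=[P4,P5] Q2=[P1,P2]
t=27-31: P4@Q1 runs 4, rem=1, quantum used, demote→Q2. Q0=[] Q1=[P5] Q2=[P1,P2,P4]
t=31-35: P5@Q1 runs 4, rem=0, completes. Q0=[] Q1=[] Q2=[P1,P2,P4]
t=35-39: P1@Q2 runs 4, rem=0, completes. Q0=[] Q1=[] Q2=[P2,P4]
t=39-42: P2@Q2 runs 3, rem=0, completes. Q0=[] Q1=[] Q2=[P4]
t=42-43: P4@Q2 runs 1, rem=0, completes. Q0=[] Q1=[] Q2=[]

Answer: 2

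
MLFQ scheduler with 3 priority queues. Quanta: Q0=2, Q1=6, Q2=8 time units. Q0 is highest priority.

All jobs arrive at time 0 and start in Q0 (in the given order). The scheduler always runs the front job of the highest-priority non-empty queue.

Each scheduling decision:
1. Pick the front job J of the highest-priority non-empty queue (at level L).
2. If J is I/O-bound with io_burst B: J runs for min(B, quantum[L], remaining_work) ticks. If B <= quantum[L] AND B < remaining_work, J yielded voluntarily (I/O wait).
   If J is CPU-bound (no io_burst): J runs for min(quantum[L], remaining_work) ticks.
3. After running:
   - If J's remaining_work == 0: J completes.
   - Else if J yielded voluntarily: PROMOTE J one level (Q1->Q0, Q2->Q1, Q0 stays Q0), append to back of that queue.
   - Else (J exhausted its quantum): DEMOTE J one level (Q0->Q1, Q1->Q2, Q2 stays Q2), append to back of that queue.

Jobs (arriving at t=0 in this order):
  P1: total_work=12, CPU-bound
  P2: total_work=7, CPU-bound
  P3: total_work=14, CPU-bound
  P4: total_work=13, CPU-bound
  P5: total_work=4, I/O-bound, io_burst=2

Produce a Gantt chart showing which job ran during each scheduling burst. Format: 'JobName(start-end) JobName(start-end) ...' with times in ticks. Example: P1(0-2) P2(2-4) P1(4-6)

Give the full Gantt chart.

Answer: P1(0-2) P2(2-4) P3(4-6) P4(6-8) P5(8-10) P5(10-12) P1(12-18) P2(18-23) P3(23-29) P4(29-35) P1(35-39) P3(39-45) P4(45-50)

Derivation:
t=0-2: P1@Q0 runs 2, rem=10, quantum used, demote→Q1. Q0=[P2,P3,P4,P5] Q1=[P1] Q2=[]
t=2-4: P2@Q0 runs 2, rem=5, quantum used, demote→Q1. Q0=[P3,P4,P5] Q1=[P1,P2] Q2=[]
t=4-6: P3@Q0 runs 2, rem=12, quantum used, demote→Q1. Q0=[P4,P5] Q1=[P1,P2,P3] Q2=[]
t=6-8: P4@Q0 runs 2, rem=11, quantum used, demote→Q1. Q0=[P5] Q1=[P1,P2,P3,P4] Q2=[]
t=8-10: P5@Q0 runs 2, rem=2, I/O yield, promote→Q0. Q0=[P5] Q1=[P1,P2,P3,P4] Q2=[]
t=10-12: P5@Q0 runs 2, rem=0, completes. Q0=[] Q1=[P1,P2,P3,P4] Q2=[]
t=12-18: P1@Q1 runs 6, rem=4, quantum used, demote→Q2. Q0=[] Q1=[P2,P3,P4] Q2=[P1]
t=18-23: P2@Q1 runs 5, rem=0, completes. Q0=[] Q1=[P3,P4] Q2=[P1]
t=23-29: P3@Q1 runs 6, rem=6, quantum used, demote→Q2. Q0=[] Q1=[P4] Q2=[P1,P3]
t=29-35: P4@Q1 runs 6, rem=5, quantum used, demote→Q2. Q0=[] Q1=[] Q2=[P1,P3,P4]
t=35-39: P1@Q2 runs 4, rem=0, completes. Q0=[] Q1=[] Q2=[P3,P4]
t=39-45: P3@Q2 runs 6, rem=0, completes. Q0=[] Q1=[] Q2=[P4]
t=45-50: P4@Q2 runs 5, rem=0, completes. Q0=[] Q1=[] Q2=[]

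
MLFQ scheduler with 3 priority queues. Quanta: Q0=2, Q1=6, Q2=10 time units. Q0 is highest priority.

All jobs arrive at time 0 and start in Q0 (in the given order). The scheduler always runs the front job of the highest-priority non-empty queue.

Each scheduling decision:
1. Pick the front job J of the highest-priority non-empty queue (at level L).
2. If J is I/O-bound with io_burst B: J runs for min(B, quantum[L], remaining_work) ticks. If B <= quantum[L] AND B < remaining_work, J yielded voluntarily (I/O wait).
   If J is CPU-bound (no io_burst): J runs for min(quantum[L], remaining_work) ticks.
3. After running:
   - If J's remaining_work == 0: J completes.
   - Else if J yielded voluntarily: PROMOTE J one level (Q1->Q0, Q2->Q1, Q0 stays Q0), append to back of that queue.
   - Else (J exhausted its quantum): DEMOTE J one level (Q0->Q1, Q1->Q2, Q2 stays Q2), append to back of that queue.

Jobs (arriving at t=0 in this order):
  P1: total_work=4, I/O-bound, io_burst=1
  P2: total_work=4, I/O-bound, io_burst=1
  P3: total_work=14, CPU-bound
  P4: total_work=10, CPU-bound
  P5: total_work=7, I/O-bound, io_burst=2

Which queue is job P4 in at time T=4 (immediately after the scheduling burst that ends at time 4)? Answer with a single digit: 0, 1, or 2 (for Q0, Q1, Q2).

t=0-1: P1@Q0 runs 1, rem=3, I/O yield, promote→Q0. Q0=[P2,P3,P4,P5,P1] Q1=[] Q2=[]
t=1-2: P2@Q0 runs 1, rem=3, I/O yield, promote→Q0. Q0=[P3,P4,P5,P1,P2] Q1=[] Q2=[]
t=2-4: P3@Q0 runs 2, rem=12, quantum used, demote→Q1. Q0=[P4,P5,P1,P2] Q1=[P3] Q2=[]
t=4-6: P4@Q0 runs 2, rem=8, quantum used, demote→Q1. Q0=[P5,P1,P2] Q1=[P3,P4] Q2=[]
t=6-8: P5@Q0 runs 2, rem=5, I/O yield, promote→Q0. Q0=[P1,P2,P5] Q1=[P3,P4] Q2=[]
t=8-9: P1@Q0 runs 1, rem=2, I/O yield, promote→Q0. Q0=[P2,P5,P1] Q1=[P3,P4] Q2=[]
t=9-10: P2@Q0 runs 1, rem=2, I/O yield, promote→Q0. Q0=[P5,P1,P2] Q1=[P3,P4] Q2=[]
t=10-12: P5@Q0 runs 2, rem=3, I/O yield, promote→Q0. Q0=[P1,P2,P5] Q1=[P3,P4] Q2=[]
t=12-13: P1@Q0 runs 1, rem=1, I/O yield, promote→Q0. Q0=[P2,P5,P1] Q1=[P3,P4] Q2=[]
t=13-14: P2@Q0 runs 1, rem=1, I/O yield, promote→Q0. Q0=[P5,P1,P2] Q1=[P3,P4] Q2=[]
t=14-16: P5@Q0 runs 2, rem=1, I/O yield, promote→Q0. Q0=[P1,P2,P5] Q1=[P3,P4] Q2=[]
t=16-17: P1@Q0 runs 1, rem=0, completes. Q0=[P2,P5] Q1=[P3,P4] Q2=[]
t=17-18: P2@Q0 runs 1, rem=0, completes. Q0=[P5] Q1=[P3,P4] Q2=[]
t=18-19: P5@Q0 runs 1, rem=0, completes. Q0=[] Q1=[P3,P4] Q2=[]
t=19-25: P3@Q1 runs 6, rem=6, quantum used, demote→Q2. Q0=[] Q1=[P4] Q2=[P3]
t=25-31: P4@Q1 runs 6, rem=2, quantum used, demote→Q2. Q0=[] Q1=[] Q2=[P3,P4]
t=31-37: P3@Q2 runs 6, rem=0, completes. Q0=[] Q1=[] Q2=[P4]
t=37-39: P4@Q2 runs 2, rem=0, completes. Q0=[] Q1=[] Q2=[]

Answer: 0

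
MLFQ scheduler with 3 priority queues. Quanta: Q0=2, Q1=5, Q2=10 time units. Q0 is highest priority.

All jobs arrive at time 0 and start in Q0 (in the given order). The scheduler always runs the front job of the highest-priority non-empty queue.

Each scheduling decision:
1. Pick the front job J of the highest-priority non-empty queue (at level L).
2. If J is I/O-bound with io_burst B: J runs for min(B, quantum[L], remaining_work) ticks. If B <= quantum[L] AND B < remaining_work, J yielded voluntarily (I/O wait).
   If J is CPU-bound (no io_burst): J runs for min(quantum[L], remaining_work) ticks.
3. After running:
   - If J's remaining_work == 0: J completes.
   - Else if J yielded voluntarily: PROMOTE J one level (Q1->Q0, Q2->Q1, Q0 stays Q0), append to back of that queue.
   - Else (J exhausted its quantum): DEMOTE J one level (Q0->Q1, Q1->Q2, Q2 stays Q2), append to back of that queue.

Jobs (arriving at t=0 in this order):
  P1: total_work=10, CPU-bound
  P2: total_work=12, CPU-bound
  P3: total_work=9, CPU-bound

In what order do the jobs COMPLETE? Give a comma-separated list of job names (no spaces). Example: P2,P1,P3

t=0-2: P1@Q0 runs 2, rem=8, quantum used, demote→Q1. Q0=[P2,P3] Q1=[P1] Q2=[]
t=2-4: P2@Q0 runs 2, rem=10, quantum used, demote→Q1. Q0=[P3] Q1=[P1,P2] Q2=[]
t=4-6: P3@Q0 runs 2, rem=7, quantum used, demote→Q1. Q0=[] Q1=[P1,P2,P3] Q2=[]
t=6-11: P1@Q1 runs 5, rem=3, quantum used, demote→Q2. Q0=[] Q1=[P2,P3] Q2=[P1]
t=11-16: P2@Q1 runs 5, rem=5, quantum used, demote→Q2. Q0=[] Q1=[P3] Q2=[P1,P2]
t=16-21: P3@Q1 runs 5, rem=2, quantum used, demote→Q2. Q0=[] Q1=[] Q2=[P1,P2,P3]
t=21-24: P1@Q2 runs 3, rem=0, completes. Q0=[] Q1=[] Q2=[P2,P3]
t=24-29: P2@Q2 runs 5, rem=0, completes. Q0=[] Q1=[] Q2=[P3]
t=29-31: P3@Q2 runs 2, rem=0, completes. Q0=[] Q1=[] Q2=[]

Answer: P1,P2,P3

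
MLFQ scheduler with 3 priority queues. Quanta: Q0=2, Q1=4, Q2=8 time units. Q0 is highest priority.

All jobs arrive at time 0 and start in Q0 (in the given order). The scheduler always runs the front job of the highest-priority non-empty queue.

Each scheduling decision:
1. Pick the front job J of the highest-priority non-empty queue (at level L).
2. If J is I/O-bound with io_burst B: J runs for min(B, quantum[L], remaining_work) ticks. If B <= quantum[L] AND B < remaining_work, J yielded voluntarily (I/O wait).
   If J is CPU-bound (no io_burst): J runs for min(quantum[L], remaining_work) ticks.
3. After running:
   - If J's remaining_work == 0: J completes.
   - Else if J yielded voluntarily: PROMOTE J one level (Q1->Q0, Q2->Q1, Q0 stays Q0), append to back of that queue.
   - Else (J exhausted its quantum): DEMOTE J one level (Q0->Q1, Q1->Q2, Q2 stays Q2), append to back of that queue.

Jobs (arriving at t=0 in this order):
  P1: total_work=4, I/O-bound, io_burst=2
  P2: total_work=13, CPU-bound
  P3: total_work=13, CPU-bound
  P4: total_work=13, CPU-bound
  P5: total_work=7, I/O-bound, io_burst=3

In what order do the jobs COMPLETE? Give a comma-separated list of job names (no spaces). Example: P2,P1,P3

t=0-2: P1@Q0 runs 2, rem=2, I/O yield, promote→Q0. Q0=[P2,P3,P4,P5,P1] Q1=[] Q2=[]
t=2-4: P2@Q0 runs 2, rem=11, quantum used, demote→Q1. Q0=[P3,P4,P5,P1] Q1=[P2] Q2=[]
t=4-6: P3@Q0 runs 2, rem=11, quantum used, demote→Q1. Q0=[P4,P5,P1] Q1=[P2,P3] Q2=[]
t=6-8: P4@Q0 runs 2, rem=11, quantum used, demote→Q1. Q0=[P5,P1] Q1=[P2,P3,P4] Q2=[]
t=8-10: P5@Q0 runs 2, rem=5, quantum used, demote→Q1. Q0=[P1] Q1=[P2,P3,P4,P5] Q2=[]
t=10-12: P1@Q0 runs 2, rem=0, completes. Q0=[] Q1=[P2,P3,P4,P5] Q2=[]
t=12-16: P2@Q1 runs 4, rem=7, quantum used, demote→Q2. Q0=[] Q1=[P3,P4,P5] Q2=[P2]
t=16-20: P3@Q1 runs 4, rem=7, quantum used, demote→Q2. Q0=[] Q1=[P4,P5] Q2=[P2,P3]
t=20-24: P4@Q1 runs 4, rem=7, quantum used, demote→Q2. Q0=[] Q1=[P5] Q2=[P2,P3,P4]
t=24-27: P5@Q1 runs 3, rem=2, I/O yield, promote→Q0. Q0=[P5] Q1=[] Q2=[P2,P3,P4]
t=27-29: P5@Q0 runs 2, rem=0, completes. Q0=[] Q1=[] Q2=[P2,P3,P4]
t=29-36: P2@Q2 runs 7, rem=0, completes. Q0=[] Q1=[] Q2=[P3,P4]
t=36-43: P3@Q2 runs 7, rem=0, completes. Q0=[] Q1=[] Q2=[P4]
t=43-50: P4@Q2 runs 7, rem=0, completes. Q0=[] Q1=[] Q2=[]

Answer: P1,P5,P2,P3,P4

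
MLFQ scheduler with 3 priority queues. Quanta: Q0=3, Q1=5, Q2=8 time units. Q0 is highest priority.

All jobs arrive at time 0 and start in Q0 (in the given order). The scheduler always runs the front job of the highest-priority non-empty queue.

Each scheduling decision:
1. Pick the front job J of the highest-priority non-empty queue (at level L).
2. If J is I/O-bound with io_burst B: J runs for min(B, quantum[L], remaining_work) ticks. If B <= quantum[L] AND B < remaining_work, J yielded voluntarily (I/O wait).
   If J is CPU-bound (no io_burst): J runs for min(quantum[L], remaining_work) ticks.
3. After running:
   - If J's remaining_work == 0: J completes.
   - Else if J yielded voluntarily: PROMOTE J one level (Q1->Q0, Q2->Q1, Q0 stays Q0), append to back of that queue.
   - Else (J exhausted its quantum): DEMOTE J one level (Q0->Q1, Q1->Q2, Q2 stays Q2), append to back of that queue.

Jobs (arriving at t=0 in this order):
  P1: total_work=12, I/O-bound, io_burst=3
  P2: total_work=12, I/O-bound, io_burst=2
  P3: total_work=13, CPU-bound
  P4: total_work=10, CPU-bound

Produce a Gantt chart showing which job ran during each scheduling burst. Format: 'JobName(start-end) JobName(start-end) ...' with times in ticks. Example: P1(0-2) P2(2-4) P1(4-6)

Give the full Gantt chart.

Answer: P1(0-3) P2(3-5) P3(5-8) P4(8-11) P1(11-14) P2(14-16) P1(16-19) P2(19-21) P1(21-24) P2(24-26) P2(26-28) P2(28-30) P3(30-35) P4(35-40) P3(40-45) P4(45-47)

Derivation:
t=0-3: P1@Q0 runs 3, rem=9, I/O yield, promote→Q0. Q0=[P2,P3,P4,P1] Q1=[] Q2=[]
t=3-5: P2@Q0 runs 2, rem=10, I/O yield, promote→Q0. Q0=[P3,P4,P1,P2] Q1=[] Q2=[]
t=5-8: P3@Q0 runs 3, rem=10, quantum used, demote→Q1. Q0=[P4,P1,P2] Q1=[P3] Q2=[]
t=8-11: P4@Q0 runs 3, rem=7, quantum used, demote→Q1. Q0=[P1,P2] Q1=[P3,P4] Q2=[]
t=11-14: P1@Q0 runs 3, rem=6, I/O yield, promote→Q0. Q0=[P2,P1] Q1=[P3,P4] Q2=[]
t=14-16: P2@Q0 runs 2, rem=8, I/O yield, promote→Q0. Q0=[P1,P2] Q1=[P3,P4] Q2=[]
t=16-19: P1@Q0 runs 3, rem=3, I/O yield, promote→Q0. Q0=[P2,P1] Q1=[P3,P4] Q2=[]
t=19-21: P2@Q0 runs 2, rem=6, I/O yield, promote→Q0. Q0=[P1,P2] Q1=[P3,P4] Q2=[]
t=21-24: P1@Q0 runs 3, rem=0, completes. Q0=[P2] Q1=[P3,P4] Q2=[]
t=24-26: P2@Q0 runs 2, rem=4, I/O yield, promote→Q0. Q0=[P2] Q1=[P3,P4] Q2=[]
t=26-28: P2@Q0 runs 2, rem=2, I/O yield, promote→Q0. Q0=[P2] Q1=[P3,P4] Q2=[]
t=28-30: P2@Q0 runs 2, rem=0, completes. Q0=[] Q1=[P3,P4] Q2=[]
t=30-35: P3@Q1 runs 5, rem=5, quantum used, demote→Q2. Q0=[] Q1=[P4] Q2=[P3]
t=35-40: P4@Q1 runs 5, rem=2, quantum used, demote→Q2. Q0=[] Q1=[] Q2=[P3,P4]
t=40-45: P3@Q2 runs 5, rem=0, completes. Q0=[] Q1=[] Q2=[P4]
t=45-47: P4@Q2 runs 2, rem=0, completes. Q0=[] Q1=[] Q2=[]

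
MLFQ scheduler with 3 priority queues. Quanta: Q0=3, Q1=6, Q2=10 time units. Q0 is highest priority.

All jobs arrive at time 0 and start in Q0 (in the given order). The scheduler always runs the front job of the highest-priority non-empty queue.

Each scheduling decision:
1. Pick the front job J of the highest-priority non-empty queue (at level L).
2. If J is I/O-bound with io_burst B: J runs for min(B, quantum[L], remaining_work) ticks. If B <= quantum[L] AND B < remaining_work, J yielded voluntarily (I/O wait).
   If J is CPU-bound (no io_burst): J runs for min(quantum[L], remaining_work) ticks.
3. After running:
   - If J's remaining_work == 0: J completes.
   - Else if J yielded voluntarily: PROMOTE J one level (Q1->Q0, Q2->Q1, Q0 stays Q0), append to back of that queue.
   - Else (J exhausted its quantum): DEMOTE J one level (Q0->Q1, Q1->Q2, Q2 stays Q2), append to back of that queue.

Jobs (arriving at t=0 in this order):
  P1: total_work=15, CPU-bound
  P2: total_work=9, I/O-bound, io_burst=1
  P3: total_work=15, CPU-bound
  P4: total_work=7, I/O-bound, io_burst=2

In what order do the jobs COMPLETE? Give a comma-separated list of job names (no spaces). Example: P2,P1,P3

t=0-3: P1@Q0 runs 3, rem=12, quantum used, demote→Q1. Q0=[P2,P3,P4] Q1=[P1] Q2=[]
t=3-4: P2@Q0 runs 1, rem=8, I/O yield, promote→Q0. Q0=[P3,P4,P2] Q1=[P1] Q2=[]
t=4-7: P3@Q0 runs 3, rem=12, quantum used, demote→Q1. Q0=[P4,P2] Q1=[P1,P3] Q2=[]
t=7-9: P4@Q0 runs 2, rem=5, I/O yield, promote→Q0. Q0=[P2,P4] Q1=[P1,P3] Q2=[]
t=9-10: P2@Q0 runs 1, rem=7, I/O yield, promote→Q0. Q0=[P4,P2] Q1=[P1,P3] Q2=[]
t=10-12: P4@Q0 runs 2, rem=3, I/O yield, promote→Q0. Q0=[P2,P4] Q1=[P1,P3] Q2=[]
t=12-13: P2@Q0 runs 1, rem=6, I/O yield, promote→Q0. Q0=[P4,P2] Q1=[P1,P3] Q2=[]
t=13-15: P4@Q0 runs 2, rem=1, I/O yield, promote→Q0. Q0=[P2,P4] Q1=[P1,P3] Q2=[]
t=15-16: P2@Q0 runs 1, rem=5, I/O yield, promote→Q0. Q0=[P4,P2] Q1=[P1,P3] Q2=[]
t=16-17: P4@Q0 runs 1, rem=0, completes. Q0=[P2] Q1=[P1,P3] Q2=[]
t=17-18: P2@Q0 runs 1, rem=4, I/O yield, promote→Q0. Q0=[P2] Q1=[P1,P3] Q2=[]
t=18-19: P2@Q0 runs 1, rem=3, I/O yield, promote→Q0. Q0=[P2] Q1=[P1,P3] Q2=[]
t=19-20: P2@Q0 runs 1, rem=2, I/O yield, promote→Q0. Q0=[P2] Q1=[P1,P3] Q2=[]
t=20-21: P2@Q0 runs 1, rem=1, I/O yield, promote→Q0. Q0=[P2] Q1=[P1,P3] Q2=[]
t=21-22: P2@Q0 runs 1, rem=0, completes. Q0=[] Q1=[P1,P3] Q2=[]
t=22-28: P1@Q1 runs 6, rem=6, quantum used, demote→Q2. Q0=[] Q1=[P3] Q2=[P1]
t=28-34: P3@Q1 runs 6, rem=6, quantum used, demote→Q2. Q0=[] Q1=[] Q2=[P1,P3]
t=34-40: P1@Q2 runs 6, rem=0, completes. Q0=[] Q1=[] Q2=[P3]
t=40-46: P3@Q2 runs 6, rem=0, completes. Q0=[] Q1=[] Q2=[]

Answer: P4,P2,P1,P3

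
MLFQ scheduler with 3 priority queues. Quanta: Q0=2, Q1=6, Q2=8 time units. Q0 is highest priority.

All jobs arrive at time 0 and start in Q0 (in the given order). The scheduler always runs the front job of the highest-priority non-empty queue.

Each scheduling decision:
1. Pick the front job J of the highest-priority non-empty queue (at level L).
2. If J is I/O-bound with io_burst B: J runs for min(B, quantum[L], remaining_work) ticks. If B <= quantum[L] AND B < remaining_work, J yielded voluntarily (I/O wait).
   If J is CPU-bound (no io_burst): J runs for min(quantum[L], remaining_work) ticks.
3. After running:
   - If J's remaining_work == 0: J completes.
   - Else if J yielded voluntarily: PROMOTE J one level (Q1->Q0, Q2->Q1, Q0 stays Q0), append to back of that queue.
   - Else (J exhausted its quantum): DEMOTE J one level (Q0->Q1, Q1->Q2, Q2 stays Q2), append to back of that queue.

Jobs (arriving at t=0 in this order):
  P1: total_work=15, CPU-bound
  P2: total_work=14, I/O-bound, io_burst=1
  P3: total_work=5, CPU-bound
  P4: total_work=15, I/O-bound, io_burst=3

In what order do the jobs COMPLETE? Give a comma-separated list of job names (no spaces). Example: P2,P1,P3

t=0-2: P1@Q0 runs 2, rem=13, quantum used, demote→Q1. Q0=[P2,P3,P4] Q1=[P1] Q2=[]
t=2-3: P2@Q0 runs 1, rem=13, I/O yield, promote→Q0. Q0=[P3,P4,P2] Q1=[P1] Q2=[]
t=3-5: P3@Q0 runs 2, rem=3, quantum used, demote→Q1. Q0=[P4,P2] Q1=[P1,P3] Q2=[]
t=5-7: P4@Q0 runs 2, rem=13, quantum used, demote→Q1. Q0=[P2] Q1=[P1,P3,P4] Q2=[]
t=7-8: P2@Q0 runs 1, rem=12, I/O yield, promote→Q0. Q0=[P2] Q1=[P1,P3,P4] Q2=[]
t=8-9: P2@Q0 runs 1, rem=11, I/O yield, promote→Q0. Q0=[P2] Q1=[P1,P3,P4] Q2=[]
t=9-10: P2@Q0 runs 1, rem=10, I/O yield, promote→Q0. Q0=[P2] Q1=[P1,P3,P4] Q2=[]
t=10-11: P2@Q0 runs 1, rem=9, I/O yield, promote→Q0. Q0=[P2] Q1=[P1,P3,P4] Q2=[]
t=11-12: P2@Q0 runs 1, rem=8, I/O yield, promote→Q0. Q0=[P2] Q1=[P1,P3,P4] Q2=[]
t=12-13: P2@Q0 runs 1, rem=7, I/O yield, promote→Q0. Q0=[P2] Q1=[P1,P3,P4] Q2=[]
t=13-14: P2@Q0 runs 1, rem=6, I/O yield, promote→Q0. Q0=[P2] Q1=[P1,P3,P4] Q2=[]
t=14-15: P2@Q0 runs 1, rem=5, I/O yield, promote→Q0. Q0=[P2] Q1=[P1,P3,P4] Q2=[]
t=15-16: P2@Q0 runs 1, rem=4, I/O yield, promote→Q0. Q0=[P2] Q1=[P1,P3,P4] Q2=[]
t=16-17: P2@Q0 runs 1, rem=3, I/O yield, promote→Q0. Q0=[P2] Q1=[P1,P3,P4] Q2=[]
t=17-18: P2@Q0 runs 1, rem=2, I/O yield, promote→Q0. Q0=[P2] Q1=[P1,P3,P4] Q2=[]
t=18-19: P2@Q0 runs 1, rem=1, I/O yield, promote→Q0. Q0=[P2] Q1=[P1,P3,P4] Q2=[]
t=19-20: P2@Q0 runs 1, rem=0, completes. Q0=[] Q1=[P1,P3,P4] Q2=[]
t=20-26: P1@Q1 runs 6, rem=7, quantum used, demote→Q2. Q0=[] Q1=[P3,P4] Q2=[P1]
t=26-29: P3@Q1 runs 3, rem=0, completes. Q0=[] Q1=[P4] Q2=[P1]
t=29-32: P4@Q1 runs 3, rem=10, I/O yield, promote→Q0. Q0=[P4] Q1=[] Q2=[P1]
t=32-34: P4@Q0 runs 2, rem=8, quantum used, demote→Q1. Q0=[] Q1=[P4] Q2=[P1]
t=34-37: P4@Q1 runs 3, rem=5, I/O yield, promote→Q0. Q0=[P4] Q1=[] Q2=[P1]
t=37-39: P4@Q0 runs 2, rem=3, quantum used, demote→Q1. Q0=[] Q1=[P4] Q2=[P1]
t=39-42: P4@Q1 runs 3, rem=0, completes. Q0=[] Q1=[] Q2=[P1]
t=42-49: P1@Q2 runs 7, rem=0, completes. Q0=[] Q1=[] Q2=[]

Answer: P2,P3,P4,P1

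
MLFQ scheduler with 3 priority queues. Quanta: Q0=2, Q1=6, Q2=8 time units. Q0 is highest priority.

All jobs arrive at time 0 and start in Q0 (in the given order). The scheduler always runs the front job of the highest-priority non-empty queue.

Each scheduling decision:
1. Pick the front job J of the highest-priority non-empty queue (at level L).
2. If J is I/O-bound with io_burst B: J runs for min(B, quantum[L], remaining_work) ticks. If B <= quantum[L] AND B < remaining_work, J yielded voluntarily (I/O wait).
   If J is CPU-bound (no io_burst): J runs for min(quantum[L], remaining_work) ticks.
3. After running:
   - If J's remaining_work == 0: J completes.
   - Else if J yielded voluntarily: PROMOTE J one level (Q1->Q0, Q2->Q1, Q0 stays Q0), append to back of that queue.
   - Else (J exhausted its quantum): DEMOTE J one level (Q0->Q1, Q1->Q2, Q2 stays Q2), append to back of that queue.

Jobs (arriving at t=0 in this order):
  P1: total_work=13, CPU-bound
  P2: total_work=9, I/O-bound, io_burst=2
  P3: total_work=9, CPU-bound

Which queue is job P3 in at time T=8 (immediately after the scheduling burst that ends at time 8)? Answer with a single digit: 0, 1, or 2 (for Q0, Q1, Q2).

t=0-2: P1@Q0 runs 2, rem=11, quantum used, demote→Q1. Q0=[P2,P3] Q1=[P1] Q2=[]
t=2-4: P2@Q0 runs 2, rem=7, I/O yield, promote→Q0. Q0=[P3,P2] Q1=[P1] Q2=[]
t=4-6: P3@Q0 runs 2, rem=7, quantum used, demote→Q1. Q0=[P2] Q1=[P1,P3] Q2=[]
t=6-8: P2@Q0 runs 2, rem=5, I/O yield, promote→Q0. Q0=[P2] Q1=[P1,P3] Q2=[]
t=8-10: P2@Q0 runs 2, rem=3, I/O yield, promote→Q0. Q0=[P2] Q1=[P1,P3] Q2=[]
t=10-12: P2@Q0 runs 2, rem=1, I/O yield, promote→Q0. Q0=[P2] Q1=[P1,P3] Q2=[]
t=12-13: P2@Q0 runs 1, rem=0, completes. Q0=[] Q1=[P1,P3] Q2=[]
t=13-19: P1@Q1 runs 6, rem=5, quantum used, demote→Q2. Q0=[] Q1=[P3] Q2=[P1]
t=19-25: P3@Q1 runs 6, rem=1, quantum used, demote→Q2. Q0=[] Q1=[] Q2=[P1,P3]
t=25-30: P1@Q2 runs 5, rem=0, completes. Q0=[] Q1=[] Q2=[P3]
t=30-31: P3@Q2 runs 1, rem=0, completes. Q0=[] Q1=[] Q2=[]

Answer: 1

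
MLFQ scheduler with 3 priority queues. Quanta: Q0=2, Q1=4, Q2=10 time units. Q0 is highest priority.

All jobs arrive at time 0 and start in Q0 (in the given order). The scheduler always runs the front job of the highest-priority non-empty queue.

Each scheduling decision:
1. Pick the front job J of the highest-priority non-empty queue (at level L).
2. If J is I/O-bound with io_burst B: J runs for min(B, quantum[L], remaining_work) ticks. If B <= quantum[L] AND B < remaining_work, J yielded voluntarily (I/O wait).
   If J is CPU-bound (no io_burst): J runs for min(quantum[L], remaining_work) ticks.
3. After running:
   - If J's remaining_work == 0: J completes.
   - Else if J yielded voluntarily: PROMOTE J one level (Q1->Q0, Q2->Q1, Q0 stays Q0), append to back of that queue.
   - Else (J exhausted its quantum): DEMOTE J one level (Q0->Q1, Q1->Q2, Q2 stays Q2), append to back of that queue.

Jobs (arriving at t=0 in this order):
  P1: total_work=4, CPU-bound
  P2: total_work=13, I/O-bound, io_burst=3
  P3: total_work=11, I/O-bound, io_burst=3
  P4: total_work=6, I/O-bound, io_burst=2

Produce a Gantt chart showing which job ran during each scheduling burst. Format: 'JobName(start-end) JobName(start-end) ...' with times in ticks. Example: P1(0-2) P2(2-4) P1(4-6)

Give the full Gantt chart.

Answer: P1(0-2) P2(2-4) P3(4-6) P4(6-8) P4(8-10) P4(10-12) P1(12-14) P2(14-17) P2(17-19) P3(19-22) P3(22-24) P2(24-27) P2(27-29) P3(29-32) P3(32-33) P2(33-34)

Derivation:
t=0-2: P1@Q0 runs 2, rem=2, quantum used, demote→Q1. Q0=[P2,P3,P4] Q1=[P1] Q2=[]
t=2-4: P2@Q0 runs 2, rem=11, quantum used, demote→Q1. Q0=[P3,P4] Q1=[P1,P2] Q2=[]
t=4-6: P3@Q0 runs 2, rem=9, quantum used, demote→Q1. Q0=[P4] Q1=[P1,P2,P3] Q2=[]
t=6-8: P4@Q0 runs 2, rem=4, I/O yield, promote→Q0. Q0=[P4] Q1=[P1,P2,P3] Q2=[]
t=8-10: P4@Q0 runs 2, rem=2, I/O yield, promote→Q0. Q0=[P4] Q1=[P1,P2,P3] Q2=[]
t=10-12: P4@Q0 runs 2, rem=0, completes. Q0=[] Q1=[P1,P2,P3] Q2=[]
t=12-14: P1@Q1 runs 2, rem=0, completes. Q0=[] Q1=[P2,P3] Q2=[]
t=14-17: P2@Q1 runs 3, rem=8, I/O yield, promote→Q0. Q0=[P2] Q1=[P3] Q2=[]
t=17-19: P2@Q0 runs 2, rem=6, quantum used, demote→Q1. Q0=[] Q1=[P3,P2] Q2=[]
t=19-22: P3@Q1 runs 3, rem=6, I/O yield, promote→Q0. Q0=[P3] Q1=[P2] Q2=[]
t=22-24: P3@Q0 runs 2, rem=4, quantum used, demote→Q1. Q0=[] Q1=[P2,P3] Q2=[]
t=24-27: P2@Q1 runs 3, rem=3, I/O yield, promote→Q0. Q0=[P2] Q1=[P3] Q2=[]
t=27-29: P2@Q0 runs 2, rem=1, quantum used, demote→Q1. Q0=[] Q1=[P3,P2] Q2=[]
t=29-32: P3@Q1 runs 3, rem=1, I/O yield, promote→Q0. Q0=[P3] Q1=[P2] Q2=[]
t=32-33: P3@Q0 runs 1, rem=0, completes. Q0=[] Q1=[P2] Q2=[]
t=33-34: P2@Q1 runs 1, rem=0, completes. Q0=[] Q1=[] Q2=[]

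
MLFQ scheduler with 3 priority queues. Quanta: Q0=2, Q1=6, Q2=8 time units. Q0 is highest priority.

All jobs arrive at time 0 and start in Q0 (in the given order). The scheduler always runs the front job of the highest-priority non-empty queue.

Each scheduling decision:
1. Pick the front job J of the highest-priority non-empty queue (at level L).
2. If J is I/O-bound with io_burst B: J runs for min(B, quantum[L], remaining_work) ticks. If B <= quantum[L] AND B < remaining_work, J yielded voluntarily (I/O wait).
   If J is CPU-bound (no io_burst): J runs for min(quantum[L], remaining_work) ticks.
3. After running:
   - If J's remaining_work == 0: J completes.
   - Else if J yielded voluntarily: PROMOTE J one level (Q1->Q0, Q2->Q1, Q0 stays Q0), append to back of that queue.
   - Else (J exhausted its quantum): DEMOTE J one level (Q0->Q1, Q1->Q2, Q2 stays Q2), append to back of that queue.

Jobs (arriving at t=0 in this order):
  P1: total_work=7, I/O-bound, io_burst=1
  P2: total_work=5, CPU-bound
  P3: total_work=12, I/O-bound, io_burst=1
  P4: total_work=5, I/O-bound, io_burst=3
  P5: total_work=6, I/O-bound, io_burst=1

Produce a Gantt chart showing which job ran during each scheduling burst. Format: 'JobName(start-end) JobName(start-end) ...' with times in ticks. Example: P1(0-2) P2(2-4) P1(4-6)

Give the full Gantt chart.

t=0-1: P1@Q0 runs 1, rem=6, I/O yield, promote→Q0. Q0=[P2,P3,P4,P5,P1] Q1=[] Q2=[]
t=1-3: P2@Q0 runs 2, rem=3, quantum used, demote→Q1. Q0=[P3,P4,P5,P1] Q1=[P2] Q2=[]
t=3-4: P3@Q0 runs 1, rem=11, I/O yield, promote→Q0. Q0=[P4,P5,P1,P3] Q1=[P2] Q2=[]
t=4-6: P4@Q0 runs 2, rem=3, quantum used, demote→Q1. Q0=[P5,P1,P3] Q1=[P2,P4] Q2=[]
t=6-7: P5@Q0 runs 1, rem=5, I/O yield, promote→Q0. Q0=[P1,P3,P5] Q1=[P2,P4] Q2=[]
t=7-8: P1@Q0 runs 1, rem=5, I/O yield, promote→Q0. Q0=[P3,P5,P1] Q1=[P2,P4] Q2=[]
t=8-9: P3@Q0 runs 1, rem=10, I/O yield, promote→Q0. Q0=[P5,P1,P3] Q1=[P2,P4] Q2=[]
t=9-10: P5@Q0 runs 1, rem=4, I/O yield, promote→Q0. Q0=[P1,P3,P5] Q1=[P2,P4] Q2=[]
t=10-11: P1@Q0 runs 1, rem=4, I/O yield, promote→Q0. Q0=[P3,P5,P1] Q1=[P2,P4] Q2=[]
t=11-12: P3@Q0 runs 1, rem=9, I/O yield, promote→Q0. Q0=[P5,P1,P3] Q1=[P2,P4] Q2=[]
t=12-13: P5@Q0 runs 1, rem=3, I/O yield, promote→Q0. Q0=[P1,P3,P5] Q1=[P2,P4] Q2=[]
t=13-14: P1@Q0 runs 1, rem=3, I/O yield, promote→Q0. Q0=[P3,P5,P1] Q1=[P2,P4] Q2=[]
t=14-15: P3@Q0 runs 1, rem=8, I/O yield, promote→Q0. Q0=[P5,P1,P3] Q1=[P2,P4] Q2=[]
t=15-16: P5@Q0 runs 1, rem=2, I/O yield, promote→Q0. Q0=[P1,P3,P5] Q1=[P2,P4] Q2=[]
t=16-17: P1@Q0 runs 1, rem=2, I/O yield, promote→Q0. Q0=[P3,P5,P1] Q1=[P2,P4] Q2=[]
t=17-18: P3@Q0 runs 1, rem=7, I/O yield, promote→Q0. Q0=[P5,P1,P3] Q1=[P2,P4] Q2=[]
t=18-19: P5@Q0 runs 1, rem=1, I/O yield, promote→Q0. Q0=[P1,P3,P5] Q1=[P2,P4] Q2=[]
t=19-20: P1@Q0 runs 1, rem=1, I/O yield, promote→Q0. Q0=[P3,P5,P1] Q1=[P2,P4] Q2=[]
t=20-21: P3@Q0 runs 1, rem=6, I/O yield, promote→Q0. Q0=[P5,P1,P3] Q1=[P2,P4] Q2=[]
t=21-22: P5@Q0 runs 1, rem=0, completes. Q0=[P1,P3] Q1=[P2,P4] Q2=[]
t=22-23: P1@Q0 runs 1, rem=0, completes. Q0=[P3] Q1=[P2,P4] Q2=[]
t=23-24: P3@Q0 runs 1, rem=5, I/O yield, promote→Q0. Q0=[P3] Q1=[P2,P4] Q2=[]
t=24-25: P3@Q0 runs 1, rem=4, I/O yield, promote→Q0. Q0=[P3] Q1=[P2,P4] Q2=[]
t=25-26: P3@Q0 runs 1, rem=3, I/O yield, promote→Q0. Q0=[P3] Q1=[P2,P4] Q2=[]
t=26-27: P3@Q0 runs 1, rem=2, I/O yield, promote→Q0. Q0=[P3] Q1=[P2,P4] Q2=[]
t=27-28: P3@Q0 runs 1, rem=1, I/O yield, promote→Q0. Q0=[P3] Q1=[P2,P4] Q2=[]
t=28-29: P3@Q0 runs 1, rem=0, completes. Q0=[] Q1=[P2,P4] Q2=[]
t=29-32: P2@Q1 runs 3, rem=0, completes. Q0=[] Q1=[P4] Q2=[]
t=32-35: P4@Q1 runs 3, rem=0, completes. Q0=[] Q1=[] Q2=[]

Answer: P1(0-1) P2(1-3) P3(3-4) P4(4-6) P5(6-7) P1(7-8) P3(8-9) P5(9-10) P1(10-11) P3(11-12) P5(12-13) P1(13-14) P3(14-15) P5(15-16) P1(16-17) P3(17-18) P5(18-19) P1(19-20) P3(20-21) P5(21-22) P1(22-23) P3(23-24) P3(24-25) P3(25-26) P3(26-27) P3(27-28) P3(28-29) P2(29-32) P4(32-35)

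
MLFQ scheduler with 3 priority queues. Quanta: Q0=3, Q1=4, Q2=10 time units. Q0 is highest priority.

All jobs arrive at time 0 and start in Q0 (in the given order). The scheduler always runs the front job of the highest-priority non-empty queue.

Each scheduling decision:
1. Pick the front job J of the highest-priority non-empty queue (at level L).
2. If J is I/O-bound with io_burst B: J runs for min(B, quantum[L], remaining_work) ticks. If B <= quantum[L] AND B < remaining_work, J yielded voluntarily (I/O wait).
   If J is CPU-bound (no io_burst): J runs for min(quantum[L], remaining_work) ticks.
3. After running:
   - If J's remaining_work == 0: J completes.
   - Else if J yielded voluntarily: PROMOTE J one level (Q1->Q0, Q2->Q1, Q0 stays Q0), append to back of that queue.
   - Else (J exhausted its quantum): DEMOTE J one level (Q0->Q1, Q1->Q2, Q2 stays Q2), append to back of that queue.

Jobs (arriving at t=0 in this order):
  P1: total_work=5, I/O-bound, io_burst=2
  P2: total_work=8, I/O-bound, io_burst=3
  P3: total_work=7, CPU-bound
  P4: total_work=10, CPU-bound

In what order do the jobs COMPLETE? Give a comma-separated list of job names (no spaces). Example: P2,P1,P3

Answer: P1,P2,P3,P4

Derivation:
t=0-2: P1@Q0 runs 2, rem=3, I/O yield, promote→Q0. Q0=[P2,P3,P4,P1] Q1=[] Q2=[]
t=2-5: P2@Q0 runs 3, rem=5, I/O yield, promote→Q0. Q0=[P3,P4,P1,P2] Q1=[] Q2=[]
t=5-8: P3@Q0 runs 3, rem=4, quantum used, demote→Q1. Q0=[P4,P1,P2] Q1=[P3] Q2=[]
t=8-11: P4@Q0 runs 3, rem=7, quantum used, demote→Q1. Q0=[P1,P2] Q1=[P3,P4] Q2=[]
t=11-13: P1@Q0 runs 2, rem=1, I/O yield, promote→Q0. Q0=[P2,P1] Q1=[P3,P4] Q2=[]
t=13-16: P2@Q0 runs 3, rem=2, I/O yield, promote→Q0. Q0=[P1,P2] Q1=[P3,P4] Q2=[]
t=16-17: P1@Q0 runs 1, rem=0, completes. Q0=[P2] Q1=[P3,P4] Q2=[]
t=17-19: P2@Q0 runs 2, rem=0, completes. Q0=[] Q1=[P3,P4] Q2=[]
t=19-23: P3@Q1 runs 4, rem=0, completes. Q0=[] Q1=[P4] Q2=[]
t=23-27: P4@Q1 runs 4, rem=3, quantum used, demote→Q2. Q0=[] Q1=[] Q2=[P4]
t=27-30: P4@Q2 runs 3, rem=0, completes. Q0=[] Q1=[] Q2=[]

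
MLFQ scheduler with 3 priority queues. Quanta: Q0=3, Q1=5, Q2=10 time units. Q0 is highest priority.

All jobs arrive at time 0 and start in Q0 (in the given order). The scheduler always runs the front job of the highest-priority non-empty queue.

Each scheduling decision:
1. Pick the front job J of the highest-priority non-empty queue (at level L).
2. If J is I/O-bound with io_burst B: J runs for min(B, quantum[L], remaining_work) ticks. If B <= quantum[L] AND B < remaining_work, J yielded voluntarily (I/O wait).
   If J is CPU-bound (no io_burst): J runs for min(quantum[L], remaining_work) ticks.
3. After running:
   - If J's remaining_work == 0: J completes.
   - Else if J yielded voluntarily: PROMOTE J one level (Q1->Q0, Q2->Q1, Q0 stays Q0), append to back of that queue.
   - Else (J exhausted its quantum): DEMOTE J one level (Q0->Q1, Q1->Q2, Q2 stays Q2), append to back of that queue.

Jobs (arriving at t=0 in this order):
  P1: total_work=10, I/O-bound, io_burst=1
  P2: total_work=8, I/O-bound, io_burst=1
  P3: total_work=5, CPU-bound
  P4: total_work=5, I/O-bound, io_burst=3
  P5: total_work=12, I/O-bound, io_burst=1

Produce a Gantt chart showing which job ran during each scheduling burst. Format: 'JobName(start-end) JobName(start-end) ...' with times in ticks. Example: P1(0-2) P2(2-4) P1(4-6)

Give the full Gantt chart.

t=0-1: P1@Q0 runs 1, rem=9, I/O yield, promote→Q0. Q0=[P2,P3,P4,P5,P1] Q1=[] Q2=[]
t=1-2: P2@Q0 runs 1, rem=7, I/O yield, promote→Q0. Q0=[P3,P4,P5,P1,P2] Q1=[] Q2=[]
t=2-5: P3@Q0 runs 3, rem=2, quantum used, demote→Q1. Q0=[P4,P5,P1,P2] Q1=[P3] Q2=[]
t=5-8: P4@Q0 runs 3, rem=2, I/O yield, promote→Q0. Q0=[P5,P1,P2,P4] Q1=[P3] Q2=[]
t=8-9: P5@Q0 runs 1, rem=11, I/O yield, promote→Q0. Q0=[P1,P2,P4,P5] Q1=[P3] Q2=[]
t=9-10: P1@Q0 runs 1, rem=8, I/O yield, promote→Q0. Q0=[P2,P4,P5,P1] Q1=[P3] Q2=[]
t=10-11: P2@Q0 runs 1, rem=6, I/O yield, promote→Q0. Q0=[P4,P5,P1,P2] Q1=[P3] Q2=[]
t=11-13: P4@Q0 runs 2, rem=0, completes. Q0=[P5,P1,P2] Q1=[P3] Q2=[]
t=13-14: P5@Q0 runs 1, rem=10, I/O yield, promote→Q0. Q0=[P1,P2,P5] Q1=[P3] Q2=[]
t=14-15: P1@Q0 runs 1, rem=7, I/O yield, promote→Q0. Q0=[P2,P5,P1] Q1=[P3] Q2=[]
t=15-16: P2@Q0 runs 1, rem=5, I/O yield, promote→Q0. Q0=[P5,P1,P2] Q1=[P3] Q2=[]
t=16-17: P5@Q0 runs 1, rem=9, I/O yield, promote→Q0. Q0=[P1,P2,P5] Q1=[P3] Q2=[]
t=17-18: P1@Q0 runs 1, rem=6, I/O yield, promote→Q0. Q0=[P2,P5,P1] Q1=[P3] Q2=[]
t=18-19: P2@Q0 runs 1, rem=4, I/O yield, promote→Q0. Q0=[P5,P1,P2] Q1=[P3] Q2=[]
t=19-20: P5@Q0 runs 1, rem=8, I/O yield, promote→Q0. Q0=[P1,P2,P5] Q1=[P3] Q2=[]
t=20-21: P1@Q0 runs 1, rem=5, I/O yield, promote→Q0. Q0=[P2,P5,P1] Q1=[P3] Q2=[]
t=21-22: P2@Q0 runs 1, rem=3, I/O yield, promote→Q0. Q0=[P5,P1,P2] Q1=[P3] Q2=[]
t=22-23: P5@Q0 runs 1, rem=7, I/O yield, promote→Q0. Q0=[P1,P2,P5] Q1=[P3] Q2=[]
t=23-24: P1@Q0 runs 1, rem=4, I/O yield, promote→Q0. Q0=[P2,P5,P1] Q1=[P3] Q2=[]
t=24-25: P2@Q0 runs 1, rem=2, I/O yield, promote→Q0. Q0=[P5,P1,P2] Q1=[P3] Q2=[]
t=25-26: P5@Q0 runs 1, rem=6, I/O yield, promote→Q0. Q0=[P1,P2,P5] Q1=[P3] Q2=[]
t=26-27: P1@Q0 runs 1, rem=3, I/O yield, promote→Q0. Q0=[P2,P5,P1] Q1=[P3] Q2=[]
t=27-28: P2@Q0 runs 1, rem=1, I/O yield, promote→Q0. Q0=[P5,P1,P2] Q1=[P3] Q2=[]
t=28-29: P5@Q0 runs 1, rem=5, I/O yield, promote→Q0. Q0=[P1,P2,P5] Q1=[P3] Q2=[]
t=29-30: P1@Q0 runs 1, rem=2, I/O yield, promote→Q0. Q0=[P2,P5,P1] Q1=[P3] Q2=[]
t=30-31: P2@Q0 runs 1, rem=0, completes. Q0=[P5,P1] Q1=[P3] Q2=[]
t=31-32: P5@Q0 runs 1, rem=4, I/O yield, promote→Q0. Q0=[P1,P5] Q1=[P3] Q2=[]
t=32-33: P1@Q0 runs 1, rem=1, I/O yield, promote→Q0. Q0=[P5,P1] Q1=[P3] Q2=[]
t=33-34: P5@Q0 runs 1, rem=3, I/O yield, promote→Q0. Q0=[P1,P5] Q1=[P3] Q2=[]
t=34-35: P1@Q0 runs 1, rem=0, completes. Q0=[P5] Q1=[P3] Q2=[]
t=35-36: P5@Q0 runs 1, rem=2, I/O yield, promote→Q0. Q0=[P5] Q1=[P3] Q2=[]
t=36-37: P5@Q0 runs 1, rem=1, I/O yield, promote→Q0. Q0=[P5] Q1=[P3] Q2=[]
t=37-38: P5@Q0 runs 1, rem=0, completes. Q0=[] Q1=[P3] Q2=[]
t=38-40: P3@Q1 runs 2, rem=0, completes. Q0=[] Q1=[] Q2=[]

Answer: P1(0-1) P2(1-2) P3(2-5) P4(5-8) P5(8-9) P1(9-10) P2(10-11) P4(11-13) P5(13-14) P1(14-15) P2(15-16) P5(16-17) P1(17-18) P2(18-19) P5(19-20) P1(20-21) P2(21-22) P5(22-23) P1(23-24) P2(24-25) P5(25-26) P1(26-27) P2(27-28) P5(28-29) P1(29-30) P2(30-31) P5(31-32) P1(32-33) P5(33-34) P1(34-35) P5(35-36) P5(36-37) P5(37-38) P3(38-40)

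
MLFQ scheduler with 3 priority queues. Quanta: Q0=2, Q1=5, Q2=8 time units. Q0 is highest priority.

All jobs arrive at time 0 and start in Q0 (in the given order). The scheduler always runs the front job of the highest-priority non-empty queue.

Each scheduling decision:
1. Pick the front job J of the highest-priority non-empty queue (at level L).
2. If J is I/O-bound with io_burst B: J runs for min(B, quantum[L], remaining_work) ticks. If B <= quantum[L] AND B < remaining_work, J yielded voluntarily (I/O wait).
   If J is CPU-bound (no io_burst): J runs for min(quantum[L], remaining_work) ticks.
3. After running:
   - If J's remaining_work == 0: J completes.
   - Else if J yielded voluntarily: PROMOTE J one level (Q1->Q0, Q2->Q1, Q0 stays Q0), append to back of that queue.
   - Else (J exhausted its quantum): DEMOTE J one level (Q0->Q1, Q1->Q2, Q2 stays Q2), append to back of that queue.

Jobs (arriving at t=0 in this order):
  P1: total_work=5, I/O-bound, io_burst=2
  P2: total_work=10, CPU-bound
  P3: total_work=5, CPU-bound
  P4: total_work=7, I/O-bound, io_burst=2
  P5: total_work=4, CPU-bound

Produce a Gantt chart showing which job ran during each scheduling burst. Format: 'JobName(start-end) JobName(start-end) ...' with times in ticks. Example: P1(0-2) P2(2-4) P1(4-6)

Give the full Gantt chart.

Answer: P1(0-2) P2(2-4) P3(4-6) P4(6-8) P5(8-10) P1(10-12) P4(12-14) P1(14-15) P4(15-17) P4(17-18) P2(18-23) P3(23-26) P5(26-28) P2(28-31)

Derivation:
t=0-2: P1@Q0 runs 2, rem=3, I/O yield, promote→Q0. Q0=[P2,P3,P4,P5,P1] Q1=[] Q2=[]
t=2-4: P2@Q0 runs 2, rem=8, quantum used, demote→Q1. Q0=[P3,P4,P5,P1] Q1=[P2] Q2=[]
t=4-6: P3@Q0 runs 2, rem=3, quantum used, demote→Q1. Q0=[P4,P5,P1] Q1=[P2,P3] Q2=[]
t=6-8: P4@Q0 runs 2, rem=5, I/O yield, promote→Q0. Q0=[P5,P1,P4] Q1=[P2,P3] Q2=[]
t=8-10: P5@Q0 runs 2, rem=2, quantum used, demote→Q1. Q0=[P1,P4] Q1=[P2,P3,P5] Q2=[]
t=10-12: P1@Q0 runs 2, rem=1, I/O yield, promote→Q0. Q0=[P4,P1] Q1=[P2,P3,P5] Q2=[]
t=12-14: P4@Q0 runs 2, rem=3, I/O yield, promote→Q0. Q0=[P1,P4] Q1=[P2,P3,P5] Q2=[]
t=14-15: P1@Q0 runs 1, rem=0, completes. Q0=[P4] Q1=[P2,P3,P5] Q2=[]
t=15-17: P4@Q0 runs 2, rem=1, I/O yield, promote→Q0. Q0=[P4] Q1=[P2,P3,P5] Q2=[]
t=17-18: P4@Q0 runs 1, rem=0, completes. Q0=[] Q1=[P2,P3,P5] Q2=[]
t=18-23: P2@Q1 runs 5, rem=3, quantum used, demote→Q2. Q0=[] Q1=[P3,P5] Q2=[P2]
t=23-26: P3@Q1 runs 3, rem=0, completes. Q0=[] Q1=[P5] Q2=[P2]
t=26-28: P5@Q1 runs 2, rem=0, completes. Q0=[] Q1=[] Q2=[P2]
t=28-31: P2@Q2 runs 3, rem=0, completes. Q0=[] Q1=[] Q2=[]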